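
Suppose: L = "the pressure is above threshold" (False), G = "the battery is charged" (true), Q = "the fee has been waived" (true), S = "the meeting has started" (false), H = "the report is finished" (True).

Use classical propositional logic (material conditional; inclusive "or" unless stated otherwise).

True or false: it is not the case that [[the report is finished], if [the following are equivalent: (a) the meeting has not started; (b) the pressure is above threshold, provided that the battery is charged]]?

False

Values: S=F, G=T, L=F, H=T.
Formalization: ¬((¬S ↔ (G → L)) → H)

¬S = ¬F = T
G → L = T → F = F
¬S ↔ (G → L) = T ↔ F = F
(¬S ↔ (G → L)) → H = F → T = T
¬((¬S ↔ (G → L)) → H) = ¬T = F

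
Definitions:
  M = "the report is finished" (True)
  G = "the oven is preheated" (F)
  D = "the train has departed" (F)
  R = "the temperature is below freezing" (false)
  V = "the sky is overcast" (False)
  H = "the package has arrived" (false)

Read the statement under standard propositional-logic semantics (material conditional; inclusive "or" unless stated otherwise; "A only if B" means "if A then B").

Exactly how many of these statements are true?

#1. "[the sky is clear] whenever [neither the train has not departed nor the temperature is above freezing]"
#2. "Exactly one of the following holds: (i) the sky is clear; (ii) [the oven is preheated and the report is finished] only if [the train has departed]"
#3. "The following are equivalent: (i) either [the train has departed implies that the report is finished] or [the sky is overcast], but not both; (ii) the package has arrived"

1

#1: Parsed as (~D nor ~R) -> ~V

~D = ~F = T
~R = ~F = T
~D nor ~R = T nor T = F
~V = ~F = T
(~D nor ~R) -> ~V = F -> T = T
Thus #1 is true.

#2: Parsed as ~V xor ((G & M) -> D)

~V = ~F = T
G & M = F & T = F
(G & M) -> D = F -> F = T
~V xor ((G & M) -> D) = T xor T = F
Hence #2 is false.

#3: In symbols: ((D -> M) xor V) <-> H

D -> M = F -> T = T
(D -> M) xor V = T xor F = T
((D -> M) xor V) <-> H = T <-> F = F
Thus #3 is false.

True statements: 1 (#1).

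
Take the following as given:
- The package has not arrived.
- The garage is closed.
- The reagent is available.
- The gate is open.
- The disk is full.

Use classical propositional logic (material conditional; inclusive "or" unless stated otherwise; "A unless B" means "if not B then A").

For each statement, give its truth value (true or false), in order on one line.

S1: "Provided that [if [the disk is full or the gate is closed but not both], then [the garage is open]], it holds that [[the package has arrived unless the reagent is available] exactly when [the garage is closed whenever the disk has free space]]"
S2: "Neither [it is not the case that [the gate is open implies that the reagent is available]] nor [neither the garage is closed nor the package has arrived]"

S1 true; S2 true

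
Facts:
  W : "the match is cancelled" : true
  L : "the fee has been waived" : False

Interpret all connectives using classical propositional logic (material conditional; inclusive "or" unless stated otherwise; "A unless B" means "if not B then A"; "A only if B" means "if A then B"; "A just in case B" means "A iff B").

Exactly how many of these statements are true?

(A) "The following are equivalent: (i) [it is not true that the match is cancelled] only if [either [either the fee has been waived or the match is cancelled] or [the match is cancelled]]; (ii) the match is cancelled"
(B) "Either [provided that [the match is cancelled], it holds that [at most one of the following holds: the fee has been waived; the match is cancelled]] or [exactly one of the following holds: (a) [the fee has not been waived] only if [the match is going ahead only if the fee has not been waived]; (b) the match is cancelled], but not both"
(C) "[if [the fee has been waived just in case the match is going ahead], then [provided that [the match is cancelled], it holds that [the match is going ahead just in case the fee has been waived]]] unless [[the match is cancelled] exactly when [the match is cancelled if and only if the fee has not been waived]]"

(A): In symbols: (~W -> ((L | W) | W)) <-> W

~W = ~T = F
L | W = F | T = T
(L | W) | W = T | T = T
~W -> ((L | W) | W) = F -> T = T
(~W -> ((L | W) | W)) <-> W = T <-> T = T
Hence (A) is true.

(B): In symbols: (W -> (L nand W)) xor ((~L -> (~W -> ~L)) xor W)

L nand W = F nand T = T
W -> (L nand W) = T -> T = T
~L = ~F = T
~W = ~T = F
~L = ~F = T
~W -> ~L = F -> T = T
~L -> (~W -> ~L) = T -> T = T
(~L -> (~W -> ~L)) xor W = T xor T = F
(W -> (L nand W)) xor ((~L -> (~W -> ~L)) xor W) = T xor F = T
Thus (B) is true.

(C): In symbols: ((L <-> ~W) -> (W -> (~W <-> L))) | (W <-> (W <-> ~L))

~W = ~T = F
L <-> ~W = F <-> F = T
~W = ~T = F
~W <-> L = F <-> F = T
W -> (~W <-> L) = T -> T = T
(L <-> ~W) -> (W -> (~W <-> L)) = T -> T = T
~L = ~F = T
W <-> ~L = T <-> T = T
W <-> (W <-> ~L) = T <-> T = T
((L <-> ~W) -> (W -> (~W <-> L))) | (W <-> (W <-> ~L)) = T | T = T
Hence (C) is true.

3 of the 3 statements are true.

3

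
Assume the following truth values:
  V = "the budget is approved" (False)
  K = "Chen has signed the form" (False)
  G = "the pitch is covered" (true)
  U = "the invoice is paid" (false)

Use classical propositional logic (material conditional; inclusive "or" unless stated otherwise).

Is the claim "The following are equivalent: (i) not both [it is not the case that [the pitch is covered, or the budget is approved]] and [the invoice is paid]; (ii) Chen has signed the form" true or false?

This is (~(G | V) nand U) <-> K.

G | V = T | F = T
~(G | V) = ~T = F
~(G | V) nand U = F nand F = T
(~(G | V) nand U) <-> K = T <-> F = F

false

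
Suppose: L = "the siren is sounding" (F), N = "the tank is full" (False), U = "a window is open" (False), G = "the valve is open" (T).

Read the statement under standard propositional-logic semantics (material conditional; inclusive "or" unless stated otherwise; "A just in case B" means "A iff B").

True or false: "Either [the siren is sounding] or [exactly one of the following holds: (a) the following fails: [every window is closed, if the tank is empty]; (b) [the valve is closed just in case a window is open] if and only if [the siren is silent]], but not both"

True

Values: L=F, N=F, U=F, G=T.
Parsed as L xor (~(~N -> ~U) xor ((~G <-> U) <-> ~L))

~N = ~F = T
~U = ~F = T
~N -> ~U = T -> T = T
~(~N -> ~U) = ~T = F
~G = ~T = F
~G <-> U = F <-> F = T
~L = ~F = T
(~G <-> U) <-> ~L = T <-> T = T
~(~N -> ~U) xor ((~G <-> U) <-> ~L) = F xor T = T
L xor (~(~N -> ~U) xor ((~G <-> U) <-> ~L)) = F xor T = T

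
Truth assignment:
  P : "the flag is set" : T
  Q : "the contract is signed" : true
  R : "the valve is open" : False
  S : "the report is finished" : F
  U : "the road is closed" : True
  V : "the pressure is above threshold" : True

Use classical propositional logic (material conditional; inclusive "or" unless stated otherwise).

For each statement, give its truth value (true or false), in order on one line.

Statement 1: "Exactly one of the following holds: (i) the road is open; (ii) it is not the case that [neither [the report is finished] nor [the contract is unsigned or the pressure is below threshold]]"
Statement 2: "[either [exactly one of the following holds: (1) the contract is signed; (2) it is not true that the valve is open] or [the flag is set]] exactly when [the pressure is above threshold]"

Statement 1 False, Statement 2 True

Statement 1: Parsed as ¬U ⊕ ¬(S ↓ (¬Q ∨ ¬V))

¬U = ¬T = F
¬Q = ¬T = F
¬V = ¬T = F
¬Q ∨ ¬V = F ∨ F = F
S ↓ (¬Q ∨ ¬V) = F ↓ F = T
¬(S ↓ (¬Q ∨ ¬V)) = ¬T = F
¬U ⊕ ¬(S ↓ (¬Q ∨ ¬V)) = F ⊕ F = F
Thus Statement 1 is false.

Statement 2: In symbols: ((Q ⊕ ¬R) ∨ P) ↔ V

¬R = ¬F = T
Q ⊕ ¬R = T ⊕ T = F
(Q ⊕ ¬R) ∨ P = F ∨ T = T
((Q ⊕ ¬R) ∨ P) ↔ V = T ↔ T = T
Thus Statement 2 is true.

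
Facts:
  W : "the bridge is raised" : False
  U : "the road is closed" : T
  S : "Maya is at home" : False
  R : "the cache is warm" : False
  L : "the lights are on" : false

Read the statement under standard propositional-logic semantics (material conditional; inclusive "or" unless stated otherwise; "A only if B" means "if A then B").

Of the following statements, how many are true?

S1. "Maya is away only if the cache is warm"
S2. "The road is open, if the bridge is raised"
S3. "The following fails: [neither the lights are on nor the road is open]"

1

S1: In symbols: ~S -> R

~S = ~F = T
~S -> R = T -> F = F
Thus S1 is false.

S2: Parsed as W -> ~U

~U = ~T = F
W -> ~U = F -> F = T
Hence S2 is true.

S3: Formalization: ~(L nor ~U)

~U = ~T = F
L nor ~U = F nor F = T
~(L nor ~U) = ~T = F
Thus S3 is false.

Count: 1.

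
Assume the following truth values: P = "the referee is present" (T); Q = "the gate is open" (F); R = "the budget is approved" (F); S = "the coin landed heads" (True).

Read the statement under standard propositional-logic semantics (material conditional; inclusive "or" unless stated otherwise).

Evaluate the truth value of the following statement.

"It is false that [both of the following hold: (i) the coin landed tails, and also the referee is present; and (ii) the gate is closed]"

True.

Values: S=True, P=True, Q=False.
Parsed as not ((not S and P) and not Q)

not S = not True = False
not S and P = False and True = False
not Q = not False = True
(not S and P) and not Q = False and True = False
not ((not S and P) and not Q) = not False = True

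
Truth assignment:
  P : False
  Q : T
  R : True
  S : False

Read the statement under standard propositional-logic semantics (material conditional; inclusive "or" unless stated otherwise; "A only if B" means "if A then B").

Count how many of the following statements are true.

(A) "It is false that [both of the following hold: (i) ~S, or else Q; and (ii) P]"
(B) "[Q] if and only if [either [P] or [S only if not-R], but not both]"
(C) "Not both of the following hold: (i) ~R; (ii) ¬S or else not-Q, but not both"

3

(A): Formalization: not ((not S or Q) and P)

not S = not False = True
not S or Q = True or True = True
(not S or Q) and P = True and False = False
not ((not S or Q) and P) = not False = True
Thus (A) is true.

(B): Parsed as Q iff (P xor (S -> not R))

not R = not True = False
S -> not R = False -> False = True
P xor (S -> not R) = False xor True = True
Q iff (P xor (S -> not R)) = True iff True = True
Thus (B) is true.

(C): Parsed as not R nand (not S xor not Q)

not R = not True = False
not S = not False = True
not Q = not True = False
not S xor not Q = True xor False = True
not R nand (not S xor not Q) = False nand True = True
So (C) is true.

True statements: 3 ((A), (B), (C)).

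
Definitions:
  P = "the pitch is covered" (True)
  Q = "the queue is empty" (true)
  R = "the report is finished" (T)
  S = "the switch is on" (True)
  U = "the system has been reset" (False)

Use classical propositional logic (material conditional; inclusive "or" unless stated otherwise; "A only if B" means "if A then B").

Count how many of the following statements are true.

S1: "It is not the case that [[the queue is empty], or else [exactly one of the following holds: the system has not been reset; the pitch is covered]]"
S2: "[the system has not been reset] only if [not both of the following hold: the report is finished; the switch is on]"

0

S1: In symbols: ~(Q | (~U xor P))

~U = ~F = T
~U xor P = T xor T = F
Q | (~U xor P) = T | F = T
~(Q | (~U xor P)) = ~T = F
Thus S1 is false.

S2: Parsed as ~U -> (R nand S)

~U = ~F = T
R nand S = T nand T = F
~U -> (R nand S) = T -> F = F
Hence S2 is false.

True statements: 0 (none).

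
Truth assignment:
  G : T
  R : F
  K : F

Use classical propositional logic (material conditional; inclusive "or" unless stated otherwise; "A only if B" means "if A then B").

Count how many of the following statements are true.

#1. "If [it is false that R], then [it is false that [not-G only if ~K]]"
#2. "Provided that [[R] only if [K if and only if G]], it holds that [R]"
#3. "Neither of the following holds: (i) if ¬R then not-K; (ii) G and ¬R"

#1: This is ~R -> ~(~G -> ~K).

~R = ~F = T
~G = ~T = F
~K = ~F = T
~G -> ~K = F -> T = T
~(~G -> ~K) = ~T = F
~R -> ~(~G -> ~K) = T -> F = F
Hence #1 is false.

#2: In symbols: (R -> (K <-> G)) -> R

K <-> G = F <-> T = F
R -> (K <-> G) = F -> F = T
(R -> (K <-> G)) -> R = T -> F = F
So #2 is false.

#3: In symbols: (~R -> ~K) nor (G & ~R)

~R = ~F = T
~K = ~F = T
~R -> ~K = T -> T = T
~R = ~F = T
G & ~R = T & T = T
(~R -> ~K) nor (G & ~R) = T nor T = F
So #3 is false.

0 of the 3 statements are true (none).

0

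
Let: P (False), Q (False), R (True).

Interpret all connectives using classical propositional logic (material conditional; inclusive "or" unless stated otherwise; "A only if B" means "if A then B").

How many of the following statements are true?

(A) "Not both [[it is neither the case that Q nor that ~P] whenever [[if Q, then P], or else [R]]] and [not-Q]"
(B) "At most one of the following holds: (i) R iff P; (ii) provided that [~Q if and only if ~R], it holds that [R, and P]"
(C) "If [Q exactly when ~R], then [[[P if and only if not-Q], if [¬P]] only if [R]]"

3

(A): Formalization: (((Q -> P) | R) -> (Q nor ~P)) nand ~Q

Q -> P = F -> F = T
(Q -> P) | R = T | T = T
~P = ~F = T
Q nor ~P = F nor T = F
((Q -> P) | R) -> (Q nor ~P) = T -> F = F
~Q = ~F = T
(((Q -> P) | R) -> (Q nor ~P)) nand ~Q = F nand T = T
Hence (A) is true.

(B): Formalization: (R <-> P) nand ((~Q <-> ~R) -> (R & P))

R <-> P = T <-> F = F
~Q = ~F = T
~R = ~T = F
~Q <-> ~R = T <-> F = F
R & P = T & F = F
(~Q <-> ~R) -> (R & P) = F -> F = T
(R <-> P) nand ((~Q <-> ~R) -> (R & P)) = F nand T = T
So (B) is true.

(C): This is (Q <-> ~R) -> ((~P -> (P <-> ~Q)) -> R).

~R = ~T = F
Q <-> ~R = F <-> F = T
~P = ~F = T
~Q = ~F = T
P <-> ~Q = F <-> T = F
~P -> (P <-> ~Q) = T -> F = F
(~P -> (P <-> ~Q)) -> R = F -> T = T
(Q <-> ~R) -> ((~P -> (P <-> ~Q)) -> R) = T -> T = T
Hence (C) is true.

3 of the 3 statements are true.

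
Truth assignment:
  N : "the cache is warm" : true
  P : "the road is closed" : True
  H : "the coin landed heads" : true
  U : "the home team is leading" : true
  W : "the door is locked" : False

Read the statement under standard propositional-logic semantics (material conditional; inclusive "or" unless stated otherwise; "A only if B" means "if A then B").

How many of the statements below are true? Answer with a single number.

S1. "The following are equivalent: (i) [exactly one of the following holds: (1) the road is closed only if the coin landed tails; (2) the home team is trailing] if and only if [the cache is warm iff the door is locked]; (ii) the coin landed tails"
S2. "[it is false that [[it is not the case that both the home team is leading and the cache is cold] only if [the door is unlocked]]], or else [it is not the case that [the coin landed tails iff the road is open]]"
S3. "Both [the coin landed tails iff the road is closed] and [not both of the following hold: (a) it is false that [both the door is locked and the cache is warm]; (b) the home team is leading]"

0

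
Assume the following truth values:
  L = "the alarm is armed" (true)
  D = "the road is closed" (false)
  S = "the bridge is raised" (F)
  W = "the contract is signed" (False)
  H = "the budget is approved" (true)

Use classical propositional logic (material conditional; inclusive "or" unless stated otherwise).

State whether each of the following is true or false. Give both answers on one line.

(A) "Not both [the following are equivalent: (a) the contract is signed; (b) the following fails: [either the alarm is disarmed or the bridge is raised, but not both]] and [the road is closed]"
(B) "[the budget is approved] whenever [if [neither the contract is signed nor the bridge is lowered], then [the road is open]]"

(A): In symbols: (W <-> ~(~L xor S)) nand D

~L = ~T = F
~L xor S = F xor F = F
~(~L xor S) = ~F = T
W <-> ~(~L xor S) = F <-> T = F
(W <-> ~(~L xor S)) nand D = F nand F = T
Hence (A) is true.

(B): Parsed as ((W nor ~S) -> ~D) -> H

~S = ~F = T
W nor ~S = F nor T = F
~D = ~F = T
(W nor ~S) -> ~D = F -> T = T
((W nor ~S) -> ~D) -> H = T -> T = T
Hence (B) is true.

(A) T, (B) T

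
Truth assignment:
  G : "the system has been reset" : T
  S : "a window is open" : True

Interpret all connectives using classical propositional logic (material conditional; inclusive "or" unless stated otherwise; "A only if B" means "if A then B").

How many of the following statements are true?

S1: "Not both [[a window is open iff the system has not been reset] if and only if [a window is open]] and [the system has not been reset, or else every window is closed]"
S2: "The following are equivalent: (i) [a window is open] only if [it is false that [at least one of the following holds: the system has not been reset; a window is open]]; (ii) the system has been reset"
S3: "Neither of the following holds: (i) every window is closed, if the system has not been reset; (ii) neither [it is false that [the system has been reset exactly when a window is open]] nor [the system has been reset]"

S1: In symbols: ((S ↔ ¬G) ↔ S) ↑ (¬G ∨ ¬S)

¬G = ¬T = F
S ↔ ¬G = T ↔ F = F
(S ↔ ¬G) ↔ S = F ↔ T = F
¬G = ¬T = F
¬S = ¬T = F
¬G ∨ ¬S = F ∨ F = F
((S ↔ ¬G) ↔ S) ↑ (¬G ∨ ¬S) = F ↑ F = T
Thus S1 is true.

S2: This is (S → ¬(¬G ∨ S)) ↔ G.

¬G = ¬T = F
¬G ∨ S = F ∨ T = T
¬(¬G ∨ S) = ¬T = F
S → ¬(¬G ∨ S) = T → F = F
(S → ¬(¬G ∨ S)) ↔ G = F ↔ T = F
Thus S2 is false.

S3: In symbols: (¬G → ¬S) ↓ (¬(G ↔ S) ↓ G)

¬G = ¬T = F
¬S = ¬T = F
¬G → ¬S = F → F = T
G ↔ S = T ↔ T = T
¬(G ↔ S) = ¬T = F
¬(G ↔ S) ↓ G = F ↓ T = F
(¬G → ¬S) ↓ (¬(G ↔ S) ↓ G) = T ↓ F = F
Thus S3 is false.

True statements: 1 (S1).

1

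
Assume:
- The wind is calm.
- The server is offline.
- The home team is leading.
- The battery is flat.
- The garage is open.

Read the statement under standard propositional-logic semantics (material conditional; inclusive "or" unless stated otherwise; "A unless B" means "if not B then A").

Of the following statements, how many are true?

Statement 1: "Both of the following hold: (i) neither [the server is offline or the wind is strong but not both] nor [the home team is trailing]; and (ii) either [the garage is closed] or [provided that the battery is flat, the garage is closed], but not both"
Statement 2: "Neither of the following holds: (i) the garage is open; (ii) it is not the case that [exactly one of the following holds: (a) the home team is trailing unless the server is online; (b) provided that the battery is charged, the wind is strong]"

Let Q = "the server is online" (False), P = "the wind is strong" (False), R = "the home team is leading" (True), U = "the garage is closed" (False), S = "the battery is charged" (False).

Statement 1: Formalization: ((not Q xor P) nor not R) and (U xor (not S -> U))

not Q = not False = True
not Q xor P = True xor False = True
not R = not True = False
(not Q xor P) nor not R = True nor False = False
not S = not False = True
not S -> U = True -> False = False
U xor (not S -> U) = False xor False = False
((not Q xor P) nor not R) and (U xor (not S -> U)) = False and False = False
Hence Statement 1 is false.

Statement 2: Parsed as not U nor not ((not R or Q) xor (S -> P))

not U = not False = True
not R = not True = False
not R or Q = False or False = False
S -> P = False -> False = True
(not R or Q) xor (S -> P) = False xor True = True
not ((not R or Q) xor (S -> P)) = not True = False
not U nor not ((not R or Q) xor (S -> P)) = True nor False = False
So Statement 2 is false.

True statements: 0 (none).

0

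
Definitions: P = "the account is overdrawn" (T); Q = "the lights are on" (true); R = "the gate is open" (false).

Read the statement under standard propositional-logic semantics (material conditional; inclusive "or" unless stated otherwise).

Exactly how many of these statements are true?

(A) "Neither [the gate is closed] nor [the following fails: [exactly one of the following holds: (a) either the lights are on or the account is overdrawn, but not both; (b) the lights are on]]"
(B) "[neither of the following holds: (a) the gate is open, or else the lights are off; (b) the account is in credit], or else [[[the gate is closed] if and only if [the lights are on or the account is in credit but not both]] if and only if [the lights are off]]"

(A): In symbols: ¬R ↓ ¬((Q ⊕ P) ⊕ Q)

¬R = ¬F = T
Q ⊕ P = T ⊕ T = F
(Q ⊕ P) ⊕ Q = F ⊕ T = T
¬((Q ⊕ P) ⊕ Q) = ¬T = F
¬R ↓ ¬((Q ⊕ P) ⊕ Q) = T ↓ F = F
Hence (A) is false.

(B): This is ((R ∨ ¬Q) ↓ ¬P) ∨ ((¬R ↔ (Q ⊕ ¬P)) ↔ ¬Q).

¬Q = ¬T = F
R ∨ ¬Q = F ∨ F = F
¬P = ¬T = F
(R ∨ ¬Q) ↓ ¬P = F ↓ F = T
¬R = ¬F = T
¬P = ¬T = F
Q ⊕ ¬P = T ⊕ F = T
¬R ↔ (Q ⊕ ¬P) = T ↔ T = T
¬Q = ¬T = F
(¬R ↔ (Q ⊕ ¬P)) ↔ ¬Q = T ↔ F = F
((R ∨ ¬Q) ↓ ¬P) ∨ ((¬R ↔ (Q ⊕ ¬P)) ↔ ¬Q) = T ∨ F = T
Hence (B) is true.

Count: 1.

1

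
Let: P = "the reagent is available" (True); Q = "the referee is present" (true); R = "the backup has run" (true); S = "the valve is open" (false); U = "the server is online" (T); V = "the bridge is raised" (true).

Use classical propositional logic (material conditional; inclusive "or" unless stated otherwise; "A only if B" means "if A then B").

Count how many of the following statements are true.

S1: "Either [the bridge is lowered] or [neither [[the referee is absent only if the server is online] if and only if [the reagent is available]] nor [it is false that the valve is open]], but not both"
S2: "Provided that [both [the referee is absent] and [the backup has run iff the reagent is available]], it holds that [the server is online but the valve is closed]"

1

S1: Parsed as ~V xor (((~Q -> U) <-> P) nor ~S)

~V = ~T = F
~Q = ~T = F
~Q -> U = F -> T = T
(~Q -> U) <-> P = T <-> T = T
~S = ~F = T
((~Q -> U) <-> P) nor ~S = T nor T = F
~V xor (((~Q -> U) <-> P) nor ~S) = F xor F = F
Thus S1 is false.

S2: This is (~Q & (R <-> P)) -> (U & ~S).

~Q = ~T = F
R <-> P = T <-> T = T
~Q & (R <-> P) = F & T = F
~S = ~F = T
U & ~S = T & T = T
(~Q & (R <-> P)) -> (U & ~S) = F -> T = T
Thus S2 is true.

1 of the 2 statements is true (S2).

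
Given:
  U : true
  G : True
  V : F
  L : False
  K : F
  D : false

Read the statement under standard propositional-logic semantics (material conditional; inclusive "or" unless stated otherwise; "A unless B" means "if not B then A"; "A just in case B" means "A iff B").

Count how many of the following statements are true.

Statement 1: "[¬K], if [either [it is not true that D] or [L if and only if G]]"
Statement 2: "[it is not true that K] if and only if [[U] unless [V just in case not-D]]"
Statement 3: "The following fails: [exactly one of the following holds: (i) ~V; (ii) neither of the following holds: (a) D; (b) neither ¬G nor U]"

3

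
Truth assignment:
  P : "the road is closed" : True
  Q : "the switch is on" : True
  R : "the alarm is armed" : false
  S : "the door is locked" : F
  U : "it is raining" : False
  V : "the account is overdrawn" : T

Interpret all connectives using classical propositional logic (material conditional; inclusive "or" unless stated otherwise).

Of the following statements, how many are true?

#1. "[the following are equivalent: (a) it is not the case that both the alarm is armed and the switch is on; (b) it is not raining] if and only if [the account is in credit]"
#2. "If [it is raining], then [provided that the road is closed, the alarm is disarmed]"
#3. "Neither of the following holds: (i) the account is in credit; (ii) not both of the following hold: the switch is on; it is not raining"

#1: This is ((R ↑ Q) ↔ ¬U) ↔ ¬V.

R ↑ Q = F ↑ T = T
¬U = ¬F = T
(R ↑ Q) ↔ ¬U = T ↔ T = T
¬V = ¬T = F
((R ↑ Q) ↔ ¬U) ↔ ¬V = T ↔ F = F
So #1 is false.

#2: This is U → (P → ¬R).

¬R = ¬F = T
P → ¬R = T → T = T
U → (P → ¬R) = F → T = T
So #2 is true.

#3: Formalization: ¬V ↓ (Q ↑ ¬U)

¬V = ¬T = F
¬U = ¬F = T
Q ↑ ¬U = T ↑ T = F
¬V ↓ (Q ↑ ¬U) = F ↓ F = T
Thus #3 is true.

True statements: 2.

2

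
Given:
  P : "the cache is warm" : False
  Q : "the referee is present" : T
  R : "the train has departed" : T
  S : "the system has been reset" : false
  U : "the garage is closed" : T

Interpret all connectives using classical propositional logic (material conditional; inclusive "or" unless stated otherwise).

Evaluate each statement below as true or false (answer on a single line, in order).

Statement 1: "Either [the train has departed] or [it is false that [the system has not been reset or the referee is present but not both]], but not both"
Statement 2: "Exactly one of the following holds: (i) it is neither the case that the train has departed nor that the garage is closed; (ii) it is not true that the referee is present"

Statement 1 false / Statement 2 false

Statement 1: Formalization: R xor ~(~S xor Q)

~S = ~F = T
~S xor Q = T xor T = F
~(~S xor Q) = ~F = T
R xor ~(~S xor Q) = T xor T = F
So Statement 1 is false.

Statement 2: This is (R nor U) xor ~Q.

R nor U = T nor T = F
~Q = ~T = F
(R nor U) xor ~Q = F xor F = F
Thus Statement 2 is false.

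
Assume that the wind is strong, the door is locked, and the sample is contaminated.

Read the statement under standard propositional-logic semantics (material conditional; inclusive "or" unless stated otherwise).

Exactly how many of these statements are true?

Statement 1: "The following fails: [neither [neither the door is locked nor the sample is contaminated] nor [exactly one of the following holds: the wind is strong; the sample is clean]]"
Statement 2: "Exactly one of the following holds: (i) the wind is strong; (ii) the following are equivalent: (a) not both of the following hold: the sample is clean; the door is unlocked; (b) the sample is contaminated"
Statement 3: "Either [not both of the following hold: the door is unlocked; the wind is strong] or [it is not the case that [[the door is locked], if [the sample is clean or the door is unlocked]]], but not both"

Let Q = "the door is locked" (T), S = "the sample is contaminated" (T), K = "the wind is strong" (T).

Statement 1: In symbols: ~((Q nor S) nor (K xor ~S))

Q nor S = T nor T = F
~S = ~T = F
K xor ~S = T xor F = T
(Q nor S) nor (K xor ~S) = F nor T = F
~((Q nor S) nor (K xor ~S)) = ~F = T
So Statement 1 is true.

Statement 2: Parsed as K xor ((~S nand ~Q) <-> S)

~S = ~T = F
~Q = ~T = F
~S nand ~Q = F nand F = T
(~S nand ~Q) <-> S = T <-> T = T
K xor ((~S nand ~Q) <-> S) = T xor T = F
So Statement 2 is false.

Statement 3: Formalization: (~Q nand K) xor ~((~S | ~Q) -> Q)

~Q = ~T = F
~Q nand K = F nand T = T
~S = ~T = F
~Q = ~T = F
~S | ~Q = F | F = F
(~S | ~Q) -> Q = F -> T = T
~((~S | ~Q) -> Q) = ~T = F
(~Q nand K) xor ~((~S | ~Q) -> Q) = T xor F = T
Thus Statement 3 is true.

2 of the 3 statements are true.

2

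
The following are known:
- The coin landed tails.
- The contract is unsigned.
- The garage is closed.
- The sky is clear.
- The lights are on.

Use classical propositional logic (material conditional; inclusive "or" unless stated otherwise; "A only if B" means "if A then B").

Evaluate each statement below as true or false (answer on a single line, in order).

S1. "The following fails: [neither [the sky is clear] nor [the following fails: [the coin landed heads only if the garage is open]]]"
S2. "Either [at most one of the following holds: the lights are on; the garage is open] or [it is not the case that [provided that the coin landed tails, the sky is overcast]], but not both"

S1 True; S2 False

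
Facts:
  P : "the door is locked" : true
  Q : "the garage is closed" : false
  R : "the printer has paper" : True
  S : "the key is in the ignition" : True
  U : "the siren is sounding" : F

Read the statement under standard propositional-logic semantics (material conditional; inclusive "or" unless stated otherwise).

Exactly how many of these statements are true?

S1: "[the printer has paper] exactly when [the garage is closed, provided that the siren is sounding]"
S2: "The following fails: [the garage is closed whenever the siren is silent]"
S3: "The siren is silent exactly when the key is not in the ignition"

2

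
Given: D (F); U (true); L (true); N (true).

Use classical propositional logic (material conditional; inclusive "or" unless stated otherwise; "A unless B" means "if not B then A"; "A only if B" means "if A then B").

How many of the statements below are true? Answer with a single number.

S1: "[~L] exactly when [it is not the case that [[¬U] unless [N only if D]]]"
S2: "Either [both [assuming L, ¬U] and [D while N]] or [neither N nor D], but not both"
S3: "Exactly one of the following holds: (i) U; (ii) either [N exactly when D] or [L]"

0

S1: Formalization: ¬L ↔ ¬(¬U ∨ (N → D))

¬L = ¬T = F
¬U = ¬T = F
N → D = T → F = F
¬U ∨ (N → D) = F ∨ F = F
¬(¬U ∨ (N → D)) = ¬F = T
¬L ↔ ¬(¬U ∨ (N → D)) = F ↔ T = F
Hence S1 is false.

S2: This is ((L → ¬U) ∧ (D ∧ N)) ⊕ (N ↓ D).

¬U = ¬T = F
L → ¬U = T → F = F
D ∧ N = F ∧ T = F
(L → ¬U) ∧ (D ∧ N) = F ∧ F = F
N ↓ D = T ↓ F = F
((L → ¬U) ∧ (D ∧ N)) ⊕ (N ↓ D) = F ⊕ F = F
So S2 is false.

S3: Formalization: U ⊕ ((N ↔ D) ∨ L)

N ↔ D = T ↔ F = F
(N ↔ D) ∨ L = F ∨ T = T
U ⊕ ((N ↔ D) ∨ L) = T ⊕ T = F
So S3 is false.

Count: 0.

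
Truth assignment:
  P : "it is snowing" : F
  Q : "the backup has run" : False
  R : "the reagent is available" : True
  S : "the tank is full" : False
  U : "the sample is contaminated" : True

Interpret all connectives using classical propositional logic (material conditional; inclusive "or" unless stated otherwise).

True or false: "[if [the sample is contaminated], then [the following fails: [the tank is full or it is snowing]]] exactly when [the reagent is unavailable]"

The statement is false.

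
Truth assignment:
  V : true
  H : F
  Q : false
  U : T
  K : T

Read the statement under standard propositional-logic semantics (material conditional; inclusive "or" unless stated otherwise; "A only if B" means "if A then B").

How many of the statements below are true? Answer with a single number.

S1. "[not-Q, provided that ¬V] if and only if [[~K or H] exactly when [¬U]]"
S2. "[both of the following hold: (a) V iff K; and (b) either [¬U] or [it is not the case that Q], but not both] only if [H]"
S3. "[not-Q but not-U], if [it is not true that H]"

1

S1: This is (¬V → ¬Q) ↔ ((¬K ∨ H) ↔ ¬U).

¬V = ¬T = F
¬Q = ¬F = T
¬V → ¬Q = F → T = T
¬K = ¬T = F
¬K ∨ H = F ∨ F = F
¬U = ¬T = F
(¬K ∨ H) ↔ ¬U = F ↔ F = T
(¬V → ¬Q) ↔ ((¬K ∨ H) ↔ ¬U) = T ↔ T = T
Thus S1 is true.

S2: Formalization: ((V ↔ K) ∧ (¬U ⊕ ¬Q)) → H

V ↔ K = T ↔ T = T
¬U = ¬T = F
¬Q = ¬F = T
¬U ⊕ ¬Q = F ⊕ T = T
(V ↔ K) ∧ (¬U ⊕ ¬Q) = T ∧ T = T
((V ↔ K) ∧ (¬U ⊕ ¬Q)) → H = T → F = F
Thus S2 is false.

S3: This is ¬H → (¬Q ∧ ¬U).

¬H = ¬F = T
¬Q = ¬F = T
¬U = ¬T = F
¬Q ∧ ¬U = T ∧ F = F
¬H → (¬Q ∧ ¬U) = T → F = F
Thus S3 is false.

True statements: 1 (S1).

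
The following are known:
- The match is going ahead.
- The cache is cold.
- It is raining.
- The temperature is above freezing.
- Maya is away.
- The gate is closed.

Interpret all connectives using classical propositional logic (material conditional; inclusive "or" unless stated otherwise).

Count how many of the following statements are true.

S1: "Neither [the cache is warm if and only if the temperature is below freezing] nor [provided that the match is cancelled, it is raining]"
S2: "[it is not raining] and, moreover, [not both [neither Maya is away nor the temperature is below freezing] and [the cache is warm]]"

Let P = "the cache is warm" (F), H = "the temperature is below freezing" (F), Q = "the match is cancelled" (F), W = "it is raining" (T), V = "Maya is at home" (F).

S1: In symbols: (P <-> H) nor (Q -> W)

P <-> H = F <-> F = T
Q -> W = F -> T = T
(P <-> H) nor (Q -> W) = T nor T = F
Hence S1 is false.

S2: This is ~W & ((~V nor H) nand P).

~W = ~T = F
~V = ~F = T
~V nor H = T nor F = F
(~V nor H) nand P = F nand F = T
~W & ((~V nor H) nand P) = F & T = F
So S2 is false.

0 of the 2 statements are true (none).

0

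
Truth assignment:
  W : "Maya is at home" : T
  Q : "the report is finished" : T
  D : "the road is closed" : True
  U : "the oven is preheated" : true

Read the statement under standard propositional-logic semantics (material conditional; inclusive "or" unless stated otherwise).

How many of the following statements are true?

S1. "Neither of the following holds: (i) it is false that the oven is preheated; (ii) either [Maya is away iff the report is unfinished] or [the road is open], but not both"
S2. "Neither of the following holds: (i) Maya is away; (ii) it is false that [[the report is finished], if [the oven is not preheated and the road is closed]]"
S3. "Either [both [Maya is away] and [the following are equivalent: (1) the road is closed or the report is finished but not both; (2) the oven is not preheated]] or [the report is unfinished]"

1

S1: This is ~U nor ((~W <-> ~Q) xor ~D).

~U = ~T = F
~W = ~T = F
~Q = ~T = F
~W <-> ~Q = F <-> F = T
~D = ~T = F
(~W <-> ~Q) xor ~D = T xor F = T
~U nor ((~W <-> ~Q) xor ~D) = F nor T = F
Thus S1 is false.

S2: This is ~W nor ~((~U & D) -> Q).

~W = ~T = F
~U = ~T = F
~U & D = F & T = F
(~U & D) -> Q = F -> T = T
~((~U & D) -> Q) = ~T = F
~W nor ~((~U & D) -> Q) = F nor F = T
Hence S2 is true.

S3: Parsed as (~W & ((D xor Q) <-> ~U)) | ~Q

~W = ~T = F
D xor Q = T xor T = F
~U = ~T = F
(D xor Q) <-> ~U = F <-> F = T
~W & ((D xor Q) <-> ~U) = F & T = F
~Q = ~T = F
(~W & ((D xor Q) <-> ~U)) | ~Q = F | F = F
Thus S3 is false.

Count: 1.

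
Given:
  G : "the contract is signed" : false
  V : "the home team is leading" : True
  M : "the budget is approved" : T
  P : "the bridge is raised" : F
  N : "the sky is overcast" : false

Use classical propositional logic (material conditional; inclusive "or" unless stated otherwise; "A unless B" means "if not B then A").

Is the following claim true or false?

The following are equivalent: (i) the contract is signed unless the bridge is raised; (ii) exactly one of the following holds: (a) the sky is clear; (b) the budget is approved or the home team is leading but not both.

Values: G=F, P=F, N=F, M=T, V=T.
This is (G ∨ P) ↔ (¬N ⊕ (M ⊕ V)).

G ∨ P = F ∨ F = F
¬N = ¬F = T
M ⊕ V = T ⊕ T = F
¬N ⊕ (M ⊕ V) = T ⊕ F = T
(G ∨ P) ↔ (¬N ⊕ (M ⊕ V)) = F ↔ T = F

False.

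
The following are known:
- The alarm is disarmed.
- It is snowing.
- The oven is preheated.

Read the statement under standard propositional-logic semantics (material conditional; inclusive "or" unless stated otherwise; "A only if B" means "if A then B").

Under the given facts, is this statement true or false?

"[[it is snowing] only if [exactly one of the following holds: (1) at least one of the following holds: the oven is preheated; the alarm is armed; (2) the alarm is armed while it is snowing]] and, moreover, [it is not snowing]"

False.

Let V = "it is snowing" (T), W = "the oven is preheated" (T), N = "the alarm is armed" (F).
This is (V -> ((W | N) xor (N & V))) & ~V.

W | N = T | F = T
N & V = F & T = F
(W | N) xor (N & V) = T xor F = T
V -> ((W | N) xor (N & V)) = T -> T = T
~V = ~T = F
(V -> ((W | N) xor (N & V))) & ~V = T & F = F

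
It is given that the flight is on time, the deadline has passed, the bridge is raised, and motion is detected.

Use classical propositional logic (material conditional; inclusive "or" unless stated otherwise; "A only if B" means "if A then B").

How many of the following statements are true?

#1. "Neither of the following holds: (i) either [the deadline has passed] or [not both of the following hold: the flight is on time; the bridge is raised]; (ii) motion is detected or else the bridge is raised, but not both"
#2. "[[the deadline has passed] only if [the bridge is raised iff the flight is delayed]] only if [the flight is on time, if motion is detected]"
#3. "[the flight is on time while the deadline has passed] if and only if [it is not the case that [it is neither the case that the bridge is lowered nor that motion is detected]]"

2

Let Q = "the deadline has passed" (True), P = "the flight is delayed" (False), R = "the bridge is raised" (True), S = "motion is detected" (True).

#1: Parsed as (Q or (not P nand R)) nor (S xor R)

not P = not False = True
not P nand R = True nand True = False
Q or (not P nand R) = True or False = True
S xor R = True xor True = False
(Q or (not P nand R)) nor (S xor R) = True nor False = False
So #1 is false.

#2: In symbols: (Q -> (R iff P)) -> (S -> not P)

R iff P = True iff False = False
Q -> (R iff P) = True -> False = False
not P = not False = True
S -> not P = True -> True = True
(Q -> (R iff P)) -> (S -> not P) = False -> True = True
So #2 is true.

#3: In symbols: (not P and Q) iff not (not R nor S)

not P = not False = True
not P and Q = True and True = True
not R = not True = False
not R nor S = False nor True = False
not (not R nor S) = not False = True
(not P and Q) iff not (not R nor S) = True iff True = True
Hence #3 is true.

Count: 2.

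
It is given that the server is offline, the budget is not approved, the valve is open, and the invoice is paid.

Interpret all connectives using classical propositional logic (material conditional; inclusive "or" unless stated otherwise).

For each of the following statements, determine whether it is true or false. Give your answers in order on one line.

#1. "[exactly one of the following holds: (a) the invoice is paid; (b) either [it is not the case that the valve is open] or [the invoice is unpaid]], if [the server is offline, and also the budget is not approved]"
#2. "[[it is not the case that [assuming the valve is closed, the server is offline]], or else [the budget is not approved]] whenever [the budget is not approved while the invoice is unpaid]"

Let P = "the server is online" (False), Q = "the budget is approved" (False), S = "the invoice is paid" (True), R = "the valve is open" (True).

#1: Parsed as (not P and not Q) -> (S xor (not R or not S))

not P = not False = True
not Q = not False = True
not P and not Q = True and True = True
not R = not True = False
not S = not True = False
not R or not S = False or False = False
S xor (not R or not S) = True xor False = True
(not P and not Q) -> (S xor (not R or not S)) = True -> True = True
Thus #1 is true.

#2: In symbols: (not Q and not S) -> (not (not R -> not P) or not Q)

not Q = not False = True
not S = not True = False
not Q and not S = True and False = False
not R = not True = False
not P = not False = True
not R -> not P = False -> True = True
not (not R -> not P) = not True = False
not Q = not False = True
not (not R -> not P) or not Q = False or True = True
(not Q and not S) -> (not (not R -> not P) or not Q) = False -> True = True
Hence #2 is true.

#1 T / #2 T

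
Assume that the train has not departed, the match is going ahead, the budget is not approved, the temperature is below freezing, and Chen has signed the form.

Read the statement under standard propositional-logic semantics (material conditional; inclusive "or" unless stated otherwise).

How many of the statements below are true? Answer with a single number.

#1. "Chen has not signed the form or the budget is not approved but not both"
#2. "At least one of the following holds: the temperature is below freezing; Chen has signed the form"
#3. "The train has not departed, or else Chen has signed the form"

3

Let S = "Chen has signed the form" (T), V = "the budget is approved" (F), Q = "the temperature is below freezing" (T), G = "the train has departed" (F).

#1: Formalization: ¬S ⊕ ¬V

¬S = ¬T = F
¬V = ¬F = T
¬S ⊕ ¬V = F ⊕ T = T
Thus #1 is true.

#2: This is Q ∨ S.

Q ∨ S = T ∨ T = T
So #2 is true.

#3: Parsed as ¬G ∨ S

¬G = ¬F = T
¬G ∨ S = T ∨ T = T
Thus #3 is true.

True statements: 3 (#1, #2, #3).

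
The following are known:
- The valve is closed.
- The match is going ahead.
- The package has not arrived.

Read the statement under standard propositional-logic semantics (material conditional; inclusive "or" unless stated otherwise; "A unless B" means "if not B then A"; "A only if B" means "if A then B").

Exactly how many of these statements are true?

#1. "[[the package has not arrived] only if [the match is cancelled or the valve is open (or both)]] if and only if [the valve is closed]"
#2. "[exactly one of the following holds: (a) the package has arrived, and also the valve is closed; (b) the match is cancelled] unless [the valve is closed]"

Let H = "the package has arrived" (F), G = "the match is cancelled" (F), D = "the valve is open" (F).

#1: Formalization: (~H -> (G | D)) <-> ~D

~H = ~F = T
G | D = F | F = F
~H -> (G | D) = T -> F = F
~D = ~F = T
(~H -> (G | D)) <-> ~D = F <-> T = F
Thus #1 is false.

#2: In symbols: ((H & ~D) xor G) | ~D

~D = ~F = T
H & ~D = F & T = F
(H & ~D) xor G = F xor F = F
~D = ~F = T
((H & ~D) xor G) | ~D = F | T = T
Thus #2 is true.

True statements: 1.

1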